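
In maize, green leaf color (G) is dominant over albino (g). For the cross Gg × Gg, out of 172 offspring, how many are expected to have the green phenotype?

Punnett square for Gg × Gg:
Offspring genotypes: 1 GG, 2 Gg, 1 gg
Total offspring: 4
Count with target: 3
Probability: 3/4
Expected count = 3/4 × 172 = 129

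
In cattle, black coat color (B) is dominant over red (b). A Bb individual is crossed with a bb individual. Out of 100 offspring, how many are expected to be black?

Punnett square for Bb × bb:
Offspring genotypes: 2 Bb, 2 bb
black: 2, red: 2
black: 2 out of 4 → fraction 1/2
Expected count = 1/2 × 100 = 50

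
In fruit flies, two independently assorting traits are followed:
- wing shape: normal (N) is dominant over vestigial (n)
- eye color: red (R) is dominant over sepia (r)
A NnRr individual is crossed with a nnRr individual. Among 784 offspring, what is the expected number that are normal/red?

Dihybrid cross NnRr × nnRr — consider each gene separately:
wing shape: Nn × nn → 2 Nn, 2 nn → 2 N_ : 2 nn (out of 4)
eye color: Rr × Rr → 1 RR, 2 Rr, 1 rr → 3 R_ : 1 rr (out of 4)
Combine (counts out of 4 × 4 = 16): normal/red (N_R_) = 2×3 = 6; normal/sepia (N_rr) = 2×1 = 2; vestigial/red (nnR_) = 2×3 = 6; vestigial/sepia (nnrr) = 2×1 = 2
Phenotype counts (out of 16): 6 normal/red, 2 normal/sepia, 6 vestigial/red, 2 vestigial/sepia
normal/red: 6 out of 16 → fraction 3/8
Expected count = 3/8 × 784 = 294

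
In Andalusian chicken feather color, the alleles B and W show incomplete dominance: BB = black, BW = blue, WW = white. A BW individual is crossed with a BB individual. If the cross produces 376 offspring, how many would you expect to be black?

Punnett square for BW × BB:
Offspring genotypes: 2 BB, 2 BW
Phenotype counts: 2 black, 2 blue
black: 2 out of 4 → fraction 1/2
Expected count = 1/2 × 376 = 188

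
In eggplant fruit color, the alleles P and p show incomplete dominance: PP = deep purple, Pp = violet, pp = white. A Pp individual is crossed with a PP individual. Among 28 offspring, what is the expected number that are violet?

Punnett square for Pp × PP:
Offspring genotypes: 2 PP, 2 Pp
Phenotype counts: 2 deep purple, 2 violet
violet: 2 out of 4 → fraction 1/2
Expected count = 1/2 × 28 = 14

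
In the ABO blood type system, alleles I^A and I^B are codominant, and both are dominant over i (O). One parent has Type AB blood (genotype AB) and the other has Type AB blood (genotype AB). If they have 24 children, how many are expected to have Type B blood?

Cross: AB × AB
Possible offspring genotypes: 1 AA, 2 AB, 1 BB
Blood type counts: 1 Type A, 2 Type AB, 1 Type B
Probability of Type B: 1/4
Expected count = 1/4 × 24 = 6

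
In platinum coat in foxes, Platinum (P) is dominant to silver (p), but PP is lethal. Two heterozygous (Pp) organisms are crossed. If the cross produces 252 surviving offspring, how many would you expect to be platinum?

Cross: Pp × Pp
Punnett square offspring (before lethality): 1 PP, 2 Pp, 1 pp
The PP genotype is lethal (embryos die); surviving offspring: 2 Pp, 1 pp
platinum: 2 out of 3 → fraction 2/3
Expected count = 2/3 × 252 = 168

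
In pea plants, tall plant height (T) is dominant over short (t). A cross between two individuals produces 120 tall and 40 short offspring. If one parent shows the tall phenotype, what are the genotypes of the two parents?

Observed offspring: 120 tall, 40 short
The observed ratio simplifies to 3:1. Short (tt) offspring appear, so each parent must contribute one t allele. The parent stated to show tall carries T, so it is Tt. The other parent is then either Tt or tt: Tt × tt would give a 1:1 split, whereas Tt × Tt gives 3:1 — matching the data. So both parents are heterozygous (Tt × Tt).
Parent genotypes: Tt × Tt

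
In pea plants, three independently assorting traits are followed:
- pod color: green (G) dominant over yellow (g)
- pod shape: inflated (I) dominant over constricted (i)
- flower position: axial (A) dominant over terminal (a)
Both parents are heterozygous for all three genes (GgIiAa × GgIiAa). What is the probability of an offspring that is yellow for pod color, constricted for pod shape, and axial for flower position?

Trihybrid cross: GgIiAa × GgIiAa
Each trait segregates independently with a 3:1 phenotypic ratio, so each gene contributes 3/4 (dominant) or 1/4 (recessive).
Target: yellow (pod color), constricted (pod shape), axial (flower position)
Probability = product of independent per-trait probabilities
= 1/4 × 1/4 × 3/4 = 3/64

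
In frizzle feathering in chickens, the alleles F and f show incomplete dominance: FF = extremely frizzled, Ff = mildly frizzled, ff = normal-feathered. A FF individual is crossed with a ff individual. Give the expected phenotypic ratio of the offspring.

Punnett square for FF × ff:
Offspring genotypes: 4 Ff
Phenotype counts: 4 mildly frizzled
Ratio: all mildly frizzled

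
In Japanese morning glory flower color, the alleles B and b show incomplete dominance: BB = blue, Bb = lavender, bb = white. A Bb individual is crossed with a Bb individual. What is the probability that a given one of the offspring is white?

Punnett square for Bb × Bb:
Offspring genotypes: 1 BB, 2 Bb, 1 bb
Phenotype counts: 1 blue, 2 lavender, 1 white
white: 1 out of 4
Probability: 1/4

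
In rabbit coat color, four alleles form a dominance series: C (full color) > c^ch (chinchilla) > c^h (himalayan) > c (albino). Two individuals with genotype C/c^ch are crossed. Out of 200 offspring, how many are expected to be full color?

Cross: C/c^ch × C/c^ch
Allele dominance: C > c^ch > c^h > c
Offspring genotypes: 1 C/C, 2 C/c^ch, 1 c^ch/c^ch
Phenotype counts: 3 full color, 1 chinchilla
full color: 3 out of 4 → fraction 3/4
Expected count = 3/4 × 200 = 150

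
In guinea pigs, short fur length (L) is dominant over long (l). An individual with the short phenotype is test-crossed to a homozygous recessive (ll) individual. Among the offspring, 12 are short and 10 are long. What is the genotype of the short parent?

Test cross: ? × ll
Offspring: 12 short, 10 long — approximately 1:1.
A 1:1 ratio in a test cross indicates the unknown parent is heterozygous (Ll).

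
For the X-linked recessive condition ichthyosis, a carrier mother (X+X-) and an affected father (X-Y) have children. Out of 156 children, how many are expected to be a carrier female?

Cross: X+X- × X-Y
Offspring: 1 X+X-, 1 X+Y, 1 X-X-, 1 X-Y
Probability of a carrier female: 1/4
Expected count = 1/4 × 156 = 39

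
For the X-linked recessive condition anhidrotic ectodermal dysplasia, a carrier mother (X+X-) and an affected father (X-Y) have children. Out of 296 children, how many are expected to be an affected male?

Cross: X+X- × X-Y
Offspring: 1 X+X-, 1 X+Y, 1 X-X-, 1 X-Y
Probability of an affected male: 1/4
Expected count = 1/4 × 296 = 74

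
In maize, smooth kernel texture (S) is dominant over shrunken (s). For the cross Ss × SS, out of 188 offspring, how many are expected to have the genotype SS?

Punnett square for Ss × SS:
Offspring genotypes: 2 SS, 2 Ss
Total offspring: 4
Count with target: 2
Probability: 2/4 = 1/2
Expected count = 1/2 × 188 = 94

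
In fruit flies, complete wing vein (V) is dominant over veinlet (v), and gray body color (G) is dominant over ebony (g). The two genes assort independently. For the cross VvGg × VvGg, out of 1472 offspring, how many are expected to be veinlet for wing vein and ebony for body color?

Dihybrid cross VvGg × VvGg — consider each gene separately:
wing vein: Vv × Vv → 1 VV, 2 Vv, 1 vv → 3 V_ : 1 vv (out of 4)
body color: Gg × Gg → 1 GG, 2 Gg, 1 gg → 3 G_ : 1 gg (out of 4)
Looking for: veinlet (vv) and ebony (gg)
P(veinlet) = 1/4, P(ebony) = 1/4
P(both) = 1/4 × 1/4 = 1/16
Expected count = 1/16 × 1472 = 92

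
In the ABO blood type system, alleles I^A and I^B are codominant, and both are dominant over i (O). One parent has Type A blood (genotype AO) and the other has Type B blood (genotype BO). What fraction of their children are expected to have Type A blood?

Cross: AO × BO
Possible offspring genotypes: 1 AB, 1 AO, 1 BO, 1 OO
Blood type counts: 1 Type AB, 1 Type A, 1 Type B, 1 Type O
Probability of Type A: 1/4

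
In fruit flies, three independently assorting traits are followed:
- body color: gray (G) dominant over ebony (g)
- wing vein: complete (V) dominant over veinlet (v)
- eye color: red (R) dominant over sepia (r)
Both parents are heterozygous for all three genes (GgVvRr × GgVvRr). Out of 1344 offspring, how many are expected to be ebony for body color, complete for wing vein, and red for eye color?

Trihybrid cross: GgVvRr × GgVvRr
Each trait segregates independently with a 3:1 phenotypic ratio, so each gene contributes 3/4 (dominant) or 1/4 (recessive).
Target: ebony (body color), complete (wing vein), red (eye color)
Probability = product of independent per-trait probabilities
= 1/4 × 3/4 × 3/4 = 9/64
Expected count = 9/64 × 1344 = 189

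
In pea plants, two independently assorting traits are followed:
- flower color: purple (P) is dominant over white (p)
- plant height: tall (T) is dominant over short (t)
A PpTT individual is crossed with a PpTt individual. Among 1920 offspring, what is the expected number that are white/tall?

Dihybrid cross PpTT × PpTt — consider each gene separately:
flower color: Pp × Pp → 1 PP, 2 Pp, 1 pp → 3 P_ : 1 pp (out of 4)
plant height: TT × Tt → 2 TT, 2 Tt → 4 T_ (out of 4)
Combine (counts out of 4 × 4 = 16): purple/tall (P_T_) = 3×4 = 12; white/tall (ppT_) = 1×4 = 4
Phenotype counts (out of 16): 12 purple/tall, 4 white/tall
white/tall: 4 out of 16 → fraction 1/4
Expected count = 1/4 × 1920 = 480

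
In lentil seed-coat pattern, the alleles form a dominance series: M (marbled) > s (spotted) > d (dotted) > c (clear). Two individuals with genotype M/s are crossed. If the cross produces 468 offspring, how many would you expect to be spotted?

Cross: M/s × M/s
Allele dominance: M > s > d > c
Offspring genotypes: 1 M/M, 2 M/s, 1 s/s
Phenotype counts: 3 marbled, 1 spotted
spotted: 1 out of 4 → fraction 1/4
Expected count = 1/4 × 468 = 117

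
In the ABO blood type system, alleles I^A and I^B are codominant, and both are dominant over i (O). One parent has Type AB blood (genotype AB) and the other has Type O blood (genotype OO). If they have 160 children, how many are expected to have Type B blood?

Cross: AB × OO
Possible offspring genotypes: 2 AO, 2 BO
Blood type counts: 2 Type A, 2 Type B
Probability of Type B: 2/4 = 1/2
Expected count = 1/2 × 160 = 80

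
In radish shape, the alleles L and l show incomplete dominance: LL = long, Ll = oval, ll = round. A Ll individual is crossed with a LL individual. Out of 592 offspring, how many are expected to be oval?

Punnett square for Ll × LL:
Offspring genotypes: 2 LL, 2 Ll
Phenotype counts: 2 long, 2 oval
oval: 2 out of 4 → fraction 1/2
Expected count = 1/2 × 592 = 296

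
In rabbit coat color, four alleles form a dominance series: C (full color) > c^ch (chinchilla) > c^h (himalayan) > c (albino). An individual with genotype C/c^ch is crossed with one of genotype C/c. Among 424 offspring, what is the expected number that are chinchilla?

Cross: C/c^ch × C/c
Allele dominance: C > c^ch > c^h > c
Offspring genotypes: 1 C/C, 1 C/c, 1 C/c^ch, 1 c^ch/c
Phenotype counts: 3 full color, 1 chinchilla
chinchilla: 1 out of 4 → fraction 1/4
Expected count = 1/4 × 424 = 106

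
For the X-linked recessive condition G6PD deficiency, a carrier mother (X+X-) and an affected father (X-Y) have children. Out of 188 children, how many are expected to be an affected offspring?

Cross: X+X- × X-Y
Offspring: 1 X+X-, 1 X+Y, 1 X-X-, 1 X-Y
Probability of an affected offspring: 2/4 = 1/2
Expected count = 1/2 × 188 = 94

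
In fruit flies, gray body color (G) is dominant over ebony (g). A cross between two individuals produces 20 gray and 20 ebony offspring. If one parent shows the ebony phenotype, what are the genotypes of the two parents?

Observed offspring: 20 gray, 20 ebony
The observed ratio simplifies to 1:1. One parent shows ebony, so its genotype must be gg. A 1:1 offspring split requires the other parent to be heterozygous (Gg).
Parent genotypes: gg × Gg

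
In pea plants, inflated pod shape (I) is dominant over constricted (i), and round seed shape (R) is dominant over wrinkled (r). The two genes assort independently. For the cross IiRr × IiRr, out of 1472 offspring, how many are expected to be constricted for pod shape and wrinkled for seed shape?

Dihybrid cross IiRr × IiRr — consider each gene separately:
pod shape: Ii × Ii → 1 II, 2 Ii, 1 ii → 3 I_ : 1 ii (out of 4)
seed shape: Rr × Rr → 1 RR, 2 Rr, 1 rr → 3 R_ : 1 rr (out of 4)
Looking for: constricted (ii) and wrinkled (rr)
P(constricted) = 1/4, P(wrinkled) = 1/4
P(both) = 1/4 × 1/4 = 1/16
Expected count = 1/16 × 1472 = 92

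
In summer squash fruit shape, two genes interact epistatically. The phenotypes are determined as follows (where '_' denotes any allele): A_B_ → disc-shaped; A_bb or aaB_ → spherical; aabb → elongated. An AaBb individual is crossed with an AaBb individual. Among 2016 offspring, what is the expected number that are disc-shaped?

Cross: AaBb × AaBb — consider each gene separately:
A gene: Aa × Aa → 1 AA, 2 Aa, 1 aa → 3 A_ : 1 aa (out of 4)
B gene: Bb × Bb → 1 BB, 2 Bb, 1 bb → 3 B_ : 1 bb (out of 4)
Genotype classes (out of 4 × 4 = 16): A_B_ = 3×3 = 9; A_bb = 3×1 = 3; aaB_ = 1×3 = 3; aabb = 1×1 = 1
Apply the phenotype rules: A_B_ (9) → disc-shaped; A_bb (3) + aaB_ (3) → spherical; aabb (1) → elongated
Phenotype counts (out of 16): 9 disc-shaped, 6 spherical, 1 elongated
disc-shaped: 9 out of 16 → fraction 9/16
Expected count = 9/16 × 2016 = 1134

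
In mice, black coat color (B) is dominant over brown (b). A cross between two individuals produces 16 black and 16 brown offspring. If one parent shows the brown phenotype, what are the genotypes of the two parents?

Observed offspring: 16 black, 16 brown
The observed ratio simplifies to 1:1. One parent shows brown, so its genotype must be bb. A 1:1 offspring split requires the other parent to be heterozygous (Bb).
Parent genotypes: bb × Bb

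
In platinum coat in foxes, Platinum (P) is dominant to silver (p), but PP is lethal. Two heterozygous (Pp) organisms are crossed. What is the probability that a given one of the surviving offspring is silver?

Cross: Pp × Pp
Punnett square offspring (before lethality): 1 PP, 2 Pp, 1 pp
The PP genotype is lethal (embryos die); surviving offspring: 2 Pp, 1 pp
silver: 1 out of 3
Probability: 1/3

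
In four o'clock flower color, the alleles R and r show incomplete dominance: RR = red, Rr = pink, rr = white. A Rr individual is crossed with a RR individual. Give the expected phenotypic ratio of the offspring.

Punnett square for Rr × RR:
Offspring genotypes: 2 RR, 2 Rr
Phenotype counts: 2 red, 2 pink
Ratio: 1 red : 1 pink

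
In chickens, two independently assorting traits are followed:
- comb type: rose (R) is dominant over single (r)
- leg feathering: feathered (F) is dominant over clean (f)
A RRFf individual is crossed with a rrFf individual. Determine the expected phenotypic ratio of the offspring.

Dihybrid cross RRFf × rrFf — consider each gene separately:
comb type: RR × rr → 4 Rr → 4 R_ (out of 4)
leg feathering: Ff × Ff → 1 FF, 2 Ff, 1 ff → 3 F_ : 1 ff (out of 4)
Combine (counts out of 4 × 4 = 16): rose/feathered (R_F_) = 4×3 = 12; rose/clean (R_ff) = 4×1 = 4
Phenotype counts (out of 16): 12 rose/feathered, 4 rose/clean
Ratio: 3 rose/feathered : 1 rose/clean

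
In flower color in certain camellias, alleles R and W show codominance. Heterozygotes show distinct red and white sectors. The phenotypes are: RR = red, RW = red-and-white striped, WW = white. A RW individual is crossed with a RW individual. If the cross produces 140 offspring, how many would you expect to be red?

Punnett square for RW × RW:
Offspring genotypes: 1 RR, 2 RW, 1 WW
Phenotype counts: 1 red, 2 red-and-white striped, 1 white
red: 1 out of 4 → fraction 1/4
Expected count = 1/4 × 140 = 35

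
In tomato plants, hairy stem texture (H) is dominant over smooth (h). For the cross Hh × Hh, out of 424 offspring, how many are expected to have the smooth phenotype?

Punnett square for Hh × Hh:
Offspring genotypes: 1 HH, 2 Hh, 1 hh
Total offspring: 4
Count with target: 1
Probability: 1/4
Expected count = 1/4 × 424 = 106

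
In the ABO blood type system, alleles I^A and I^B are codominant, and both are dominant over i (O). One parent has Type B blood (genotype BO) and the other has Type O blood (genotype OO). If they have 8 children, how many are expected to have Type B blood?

Cross: BO × OO
Possible offspring genotypes: 2 BO, 2 OO
Blood type counts: 2 Type B, 2 Type O
Probability of Type B: 2/4 = 1/2
Expected count = 1/2 × 8 = 4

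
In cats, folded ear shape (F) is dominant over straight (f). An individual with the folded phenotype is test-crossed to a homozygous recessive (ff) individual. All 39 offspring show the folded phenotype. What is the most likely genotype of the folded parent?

Test cross: ? × ff
All offspring are folded.
If the unknown parent were heterozygous (Ff), about half of 39 offspring would be straight; none are. The unknown parent is most likely homozygous dominant (FF).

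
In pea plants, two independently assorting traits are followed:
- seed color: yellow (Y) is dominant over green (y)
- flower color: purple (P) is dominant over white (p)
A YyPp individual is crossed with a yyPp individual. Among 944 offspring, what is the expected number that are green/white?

Dihybrid cross YyPp × yyPp — consider each gene separately:
seed color: Yy × yy → 2 Yy, 2 yy → 2 Y_ : 2 yy (out of 4)
flower color: Pp × Pp → 1 PP, 2 Pp, 1 pp → 3 P_ : 1 pp (out of 4)
Combine (counts out of 4 × 4 = 16): yellow/purple (Y_P_) = 2×3 = 6; yellow/white (Y_pp) = 2×1 = 2; green/purple (yyP_) = 2×3 = 6; green/white (yypp) = 2×1 = 2
Phenotype counts (out of 16): 6 yellow/purple, 2 yellow/white, 6 green/purple, 2 green/white
green/white: 2 out of 16 → fraction 1/8
Expected count = 1/8 × 944 = 118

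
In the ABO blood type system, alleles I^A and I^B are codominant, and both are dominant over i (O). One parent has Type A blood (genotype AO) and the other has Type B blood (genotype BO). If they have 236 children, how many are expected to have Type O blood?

Cross: AO × BO
Possible offspring genotypes: 1 AB, 1 AO, 1 BO, 1 OO
Blood type counts: 1 Type AB, 1 Type A, 1 Type B, 1 Type O
Probability of Type O: 1/4
Expected count = 1/4 × 236 = 59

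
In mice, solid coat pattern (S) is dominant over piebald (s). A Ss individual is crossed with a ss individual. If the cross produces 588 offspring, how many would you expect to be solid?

Punnett square for Ss × ss:
Offspring genotypes: 2 Ss, 2 ss
solid: 2, piebald: 2
solid: 2 out of 4 → fraction 1/2
Expected count = 1/2 × 588 = 294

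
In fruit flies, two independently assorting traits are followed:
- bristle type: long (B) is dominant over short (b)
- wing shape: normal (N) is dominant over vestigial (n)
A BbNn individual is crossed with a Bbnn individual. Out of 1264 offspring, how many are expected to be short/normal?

Dihybrid cross BbNn × Bbnn — consider each gene separately:
bristle type: Bb × Bb → 1 BB, 2 Bb, 1 bb → 3 B_ : 1 bb (out of 4)
wing shape: Nn × nn → 2 Nn, 2 nn → 2 N_ : 2 nn (out of 4)
Combine (counts out of 4 × 4 = 16): long/normal (B_N_) = 3×2 = 6; long/vestigial (B_nn) = 3×2 = 6; short/normal (bbN_) = 1×2 = 2; short/vestigial (bbnn) = 1×2 = 2
Phenotype counts (out of 16): 6 long/normal, 6 long/vestigial, 2 short/normal, 2 short/vestigial
short/normal: 2 out of 16 → fraction 1/8
Expected count = 1/8 × 1264 = 158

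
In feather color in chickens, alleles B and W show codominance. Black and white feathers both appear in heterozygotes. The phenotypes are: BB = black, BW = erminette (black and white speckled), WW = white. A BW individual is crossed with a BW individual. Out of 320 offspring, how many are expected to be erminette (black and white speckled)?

Punnett square for BW × BW:
Offspring genotypes: 1 BB, 2 BW, 1 WW
Phenotype counts: 1 black, 2 erminette (black and white speckled), 1 white
erminette (black and white speckled): 2 out of 4 → fraction 1/2
Expected count = 1/2 × 320 = 160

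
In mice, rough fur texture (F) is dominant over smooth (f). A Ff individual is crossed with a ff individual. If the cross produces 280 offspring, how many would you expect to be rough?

Punnett square for Ff × ff:
Offspring genotypes: 2 Ff, 2 ff
rough: 2, smooth: 2
rough: 2 out of 4 → fraction 1/2
Expected count = 1/2 × 280 = 140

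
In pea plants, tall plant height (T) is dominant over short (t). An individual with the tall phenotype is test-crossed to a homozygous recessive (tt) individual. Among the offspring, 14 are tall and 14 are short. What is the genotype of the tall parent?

Test cross: ? × tt
Offspring: 14 tall, 14 short — approximately 1:1.
A 1:1 ratio in a test cross indicates the unknown parent is heterozygous (Tt).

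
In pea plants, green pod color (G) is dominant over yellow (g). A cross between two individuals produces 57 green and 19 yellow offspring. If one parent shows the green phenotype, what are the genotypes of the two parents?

Observed offspring: 57 green, 19 yellow
The observed ratio simplifies to 3:1. Yellow (gg) offspring appear, so each parent must contribute one g allele. The parent stated to show green carries G, so it is Gg. The other parent is then either Gg or gg: Gg × gg would give a 1:1 split, whereas Gg × Gg gives 3:1 — matching the data. So both parents are heterozygous (Gg × Gg).
Parent genotypes: Gg × Gg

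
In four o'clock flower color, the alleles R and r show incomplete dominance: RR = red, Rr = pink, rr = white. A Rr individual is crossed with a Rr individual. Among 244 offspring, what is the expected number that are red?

Punnett square for Rr × Rr:
Offspring genotypes: 1 RR, 2 Rr, 1 rr
Phenotype counts: 1 red, 2 pink, 1 white
red: 1 out of 4 → fraction 1/4
Expected count = 1/4 × 244 = 61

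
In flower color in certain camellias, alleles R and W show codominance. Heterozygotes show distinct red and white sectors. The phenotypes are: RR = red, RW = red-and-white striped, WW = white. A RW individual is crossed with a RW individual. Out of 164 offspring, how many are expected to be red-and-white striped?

Punnett square for RW × RW:
Offspring genotypes: 1 RR, 2 RW, 1 WW
Phenotype counts: 1 red, 2 red-and-white striped, 1 white
red-and-white striped: 2 out of 4 → fraction 1/2
Expected count = 1/2 × 164 = 82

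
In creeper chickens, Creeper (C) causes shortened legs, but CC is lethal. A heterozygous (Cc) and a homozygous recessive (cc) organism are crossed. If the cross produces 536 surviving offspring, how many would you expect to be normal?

Cross: Cc × cc
Punnett square offspring (before lethality): 2 Cc, 2 cc
No CC offspring are produced in this cross.
normal: 2 out of 4 → fraction 1/2
Expected count = 1/2 × 536 = 268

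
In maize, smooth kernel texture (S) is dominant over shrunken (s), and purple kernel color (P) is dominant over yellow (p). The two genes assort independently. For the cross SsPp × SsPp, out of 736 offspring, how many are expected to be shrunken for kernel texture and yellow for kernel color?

Dihybrid cross SsPp × SsPp — consider each gene separately:
kernel texture: Ss × Ss → 1 SS, 2 Ss, 1 ss → 3 S_ : 1 ss (out of 4)
kernel color: Pp × Pp → 1 PP, 2 Pp, 1 pp → 3 P_ : 1 pp (out of 4)
Looking for: shrunken (ss) and yellow (pp)
P(shrunken) = 1/4, P(yellow) = 1/4
P(both) = 1/4 × 1/4 = 1/16
Expected count = 1/16 × 736 = 46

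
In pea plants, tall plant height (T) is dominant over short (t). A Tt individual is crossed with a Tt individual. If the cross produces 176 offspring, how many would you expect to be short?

Punnett square for Tt × Tt:
Offspring genotypes: 1 TT, 2 Tt, 1 tt
tall: 3, short: 1
short: 1 out of 4 → fraction 1/4
Expected count = 1/4 × 176 = 44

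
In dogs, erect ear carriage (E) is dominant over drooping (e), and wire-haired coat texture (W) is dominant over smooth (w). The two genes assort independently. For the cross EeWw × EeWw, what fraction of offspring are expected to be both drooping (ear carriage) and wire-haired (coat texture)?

Dihybrid cross EeWw × EeWw — consider each gene separately:
ear carriage: Ee × Ee → 1 EE, 2 Ee, 1 ee → 3 E_ : 1 ee (out of 4)
coat texture: Ww × Ww → 1 WW, 2 Ww, 1 ww → 3 W_ : 1 ww (out of 4)
Looking for: drooping (ee) and wire-haired (W_)
P(drooping) = 1/4, P(wire-haired) = 3/4
P(both) = 1/4 × 3/4 = 3/16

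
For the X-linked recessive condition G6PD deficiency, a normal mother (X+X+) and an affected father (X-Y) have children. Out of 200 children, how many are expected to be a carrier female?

Cross: X+X+ × X-Y
Offspring: 2 X+X-, 2 X+Y
Probability of a carrier female: 2/4 = 1/2
Expected count = 1/2 × 200 = 100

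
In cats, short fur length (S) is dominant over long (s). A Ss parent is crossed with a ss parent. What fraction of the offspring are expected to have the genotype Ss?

Punnett square for Ss × ss:
Offspring genotypes: 2 Ss, 2 ss
Total offspring: 4
Count with target: 2
Probability: 2/4 = 1/2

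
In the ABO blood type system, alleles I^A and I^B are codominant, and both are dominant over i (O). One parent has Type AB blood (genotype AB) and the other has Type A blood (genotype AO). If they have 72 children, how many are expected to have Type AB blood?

Cross: AB × AO
Possible offspring genotypes: 1 AA, 1 AO, 1 AB, 1 BO
Blood type counts: 2 Type A, 1 Type AB, 1 Type B
Probability of Type AB: 1/4
Expected count = 1/4 × 72 = 18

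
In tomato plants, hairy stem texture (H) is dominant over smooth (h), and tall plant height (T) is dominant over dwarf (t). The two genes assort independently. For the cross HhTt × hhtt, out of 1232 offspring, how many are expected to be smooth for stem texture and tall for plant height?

Dihybrid cross HhTt × hhtt — consider each gene separately:
stem texture: Hh × hh → 2 Hh, 2 hh → 2 H_ : 2 hh (out of 4)
plant height: Tt × tt → 2 Tt, 2 tt → 2 T_ : 2 tt (out of 4)
Looking for: smooth (hh) and tall (T_)
P(smooth) = 2/4, P(tall) = 2/4
P(both) = 2/4 × 2/4 = 4/16 = 1/4
Expected count = 1/4 × 1232 = 308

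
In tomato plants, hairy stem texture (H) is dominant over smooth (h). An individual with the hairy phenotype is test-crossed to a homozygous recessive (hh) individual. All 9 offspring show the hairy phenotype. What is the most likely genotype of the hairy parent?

Test cross: ? × hh
All offspring are hairy.
If the unknown parent were heterozygous (Hh), about half of 9 offspring would be smooth; none are. The unknown parent is most likely homozygous dominant (HH).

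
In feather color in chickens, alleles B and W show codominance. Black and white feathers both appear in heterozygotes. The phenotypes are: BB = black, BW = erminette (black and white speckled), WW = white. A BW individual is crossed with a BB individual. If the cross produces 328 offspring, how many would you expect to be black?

Punnett square for BW × BB:
Offspring genotypes: 2 BB, 2 BW
Phenotype counts: 2 black, 2 erminette (black and white speckled)
black: 2 out of 4 → fraction 1/2
Expected count = 1/2 × 328 = 164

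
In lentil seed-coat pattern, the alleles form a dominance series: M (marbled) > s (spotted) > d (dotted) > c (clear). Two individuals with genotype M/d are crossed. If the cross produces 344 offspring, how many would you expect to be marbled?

Cross: M/d × M/d
Allele dominance: M > s > d > c
Offspring genotypes: 1 M/M, 2 M/d, 1 d/d
Phenotype counts: 3 marbled, 1 dotted
marbled: 3 out of 4 → fraction 3/4
Expected count = 3/4 × 344 = 258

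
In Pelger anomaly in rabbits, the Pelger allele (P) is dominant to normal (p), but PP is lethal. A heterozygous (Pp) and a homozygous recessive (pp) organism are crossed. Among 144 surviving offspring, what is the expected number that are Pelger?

Cross: Pp × pp
Punnett square offspring (before lethality): 2 Pp, 2 pp
No PP offspring are produced in this cross.
Pelger: 2 out of 4 → fraction 1/2
Expected count = 1/2 × 144 = 72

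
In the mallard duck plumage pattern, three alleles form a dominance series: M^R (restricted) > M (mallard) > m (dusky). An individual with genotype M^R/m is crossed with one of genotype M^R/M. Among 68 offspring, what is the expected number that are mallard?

Cross: M^R/m × M^R/M
Allele dominance: M^R > M > m
Offspring genotypes: 1 M^R/M^R, 1 M^R/M, 1 M^R/m, 1 M/m
Phenotype counts: 3 restricted, 1 mallard
mallard: 1 out of 4 → fraction 1/4
Expected count = 1/4 × 68 = 17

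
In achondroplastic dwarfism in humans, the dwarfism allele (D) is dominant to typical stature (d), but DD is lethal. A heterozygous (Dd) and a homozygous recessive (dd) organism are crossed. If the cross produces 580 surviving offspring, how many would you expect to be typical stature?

Cross: Dd × dd
Punnett square offspring (before lethality): 2 Dd, 2 dd
No DD offspring are produced in this cross.
typical stature: 2 out of 4 → fraction 1/2
Expected count = 1/2 × 580 = 290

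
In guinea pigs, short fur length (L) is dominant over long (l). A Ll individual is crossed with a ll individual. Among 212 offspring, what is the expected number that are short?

Punnett square for Ll × ll:
Offspring genotypes: 2 Ll, 2 ll
short: 2, long: 2
short: 2 out of 4 → fraction 1/2
Expected count = 1/2 × 212 = 106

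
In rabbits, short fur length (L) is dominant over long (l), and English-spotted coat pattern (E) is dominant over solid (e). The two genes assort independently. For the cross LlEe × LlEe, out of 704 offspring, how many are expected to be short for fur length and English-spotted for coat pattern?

Dihybrid cross LlEe × LlEe — consider each gene separately:
fur length: Ll × Ll → 1 LL, 2 Ll, 1 ll → 3 L_ : 1 ll (out of 4)
coat pattern: Ee × Ee → 1 EE, 2 Ee, 1 ee → 3 E_ : 1 ee (out of 4)
Looking for: short (L_) and English-spotted (E_)
P(short) = 3/4, P(English-spotted) = 3/4
P(both) = 3/4 × 3/4 = 9/16
Expected count = 9/16 × 704 = 396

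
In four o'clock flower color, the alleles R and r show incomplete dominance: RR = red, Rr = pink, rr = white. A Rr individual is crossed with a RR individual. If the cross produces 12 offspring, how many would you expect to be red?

Punnett square for Rr × RR:
Offspring genotypes: 2 RR, 2 Rr
Phenotype counts: 2 red, 2 pink
red: 2 out of 4 → fraction 1/2
Expected count = 1/2 × 12 = 6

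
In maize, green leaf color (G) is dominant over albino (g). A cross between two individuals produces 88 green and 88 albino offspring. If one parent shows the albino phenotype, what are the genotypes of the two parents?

Observed offspring: 88 green, 88 albino
The observed ratio simplifies to 1:1. One parent shows albino, so its genotype must be gg. A 1:1 offspring split requires the other parent to be heterozygous (Gg).
Parent genotypes: gg × Gg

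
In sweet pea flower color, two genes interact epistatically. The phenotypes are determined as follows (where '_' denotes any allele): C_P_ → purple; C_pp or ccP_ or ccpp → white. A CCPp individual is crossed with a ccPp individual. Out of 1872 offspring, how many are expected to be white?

Cross: CCPp × ccPp — consider each gene separately:
C gene: CC × cc → 4 Cc → 4 C_ (out of 4)
P gene: Pp × Pp → 1 PP, 2 Pp, 1 pp → 3 P_ : 1 pp (out of 4)
Genotype classes (out of 4 × 4 = 16): C_P_ = 4×3 = 12; C_pp = 4×1 = 4
Apply the phenotype rules: C_P_ (12) → purple; C_pp (4) → white
Phenotype counts (out of 16): 12 purple, 4 white
white: 4 out of 16 → fraction 1/4
Expected count = 1/4 × 1872 = 468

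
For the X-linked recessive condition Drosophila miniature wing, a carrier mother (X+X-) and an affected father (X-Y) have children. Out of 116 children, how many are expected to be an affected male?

Cross: X+X- × X-Y
Offspring: 1 X+X-, 1 X+Y, 1 X-X-, 1 X-Y
Probability of an affected male: 1/4
Expected count = 1/4 × 116 = 29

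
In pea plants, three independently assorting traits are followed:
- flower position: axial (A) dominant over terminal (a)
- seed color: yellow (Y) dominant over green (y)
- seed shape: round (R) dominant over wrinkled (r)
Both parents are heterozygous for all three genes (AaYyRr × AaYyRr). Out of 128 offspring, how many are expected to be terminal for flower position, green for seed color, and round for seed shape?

Trihybrid cross: AaYyRr × AaYyRr
Each trait segregates independently with a 3:1 phenotypic ratio, so each gene contributes 3/4 (dominant) or 1/4 (recessive).
Target: terminal (flower position), green (seed color), round (seed shape)
Probability = product of independent per-trait probabilities
= 1/4 × 1/4 × 3/4 = 3/64
Expected count = 3/64 × 128 = 6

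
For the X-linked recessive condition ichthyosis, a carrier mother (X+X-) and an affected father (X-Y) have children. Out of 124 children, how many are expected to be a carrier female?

Cross: X+X- × X-Y
Offspring: 1 X+X-, 1 X+Y, 1 X-X-, 1 X-Y
Probability of a carrier female: 1/4
Expected count = 1/4 × 124 = 31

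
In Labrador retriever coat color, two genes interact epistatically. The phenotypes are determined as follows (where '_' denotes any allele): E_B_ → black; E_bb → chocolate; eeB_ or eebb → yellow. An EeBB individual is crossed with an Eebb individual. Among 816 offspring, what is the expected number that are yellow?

Cross: EeBB × Eebb — consider each gene separately:
E gene: Ee × Ee → 1 EE, 2 Ee, 1 ee → 3 E_ : 1 ee (out of 4)
B gene: BB × bb → 4 Bb → 4 B_ (out of 4)
Genotype classes (out of 4 × 4 = 16): E_B_ = 3×4 = 12; eeB_ = 1×4 = 4
Apply the phenotype rules: E_B_ (12) → black; eeB_ (4) → yellow
Phenotype counts (out of 16): 12 black, 4 yellow
yellow: 4 out of 16 → fraction 1/4
Expected count = 1/4 × 816 = 204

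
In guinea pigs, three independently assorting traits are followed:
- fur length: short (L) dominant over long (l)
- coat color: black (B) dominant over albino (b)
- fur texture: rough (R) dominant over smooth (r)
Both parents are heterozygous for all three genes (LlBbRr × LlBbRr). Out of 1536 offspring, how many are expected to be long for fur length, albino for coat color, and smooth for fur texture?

Trihybrid cross: LlBbRr × LlBbRr
Each trait segregates independently with a 3:1 phenotypic ratio, so each gene contributes 3/4 (dominant) or 1/4 (recessive).
Target: long (fur length), albino (coat color), smooth (fur texture)
Probability = product of independent per-trait probabilities
= 1/4 × 1/4 × 1/4 = 1/64
Expected count = 1/64 × 1536 = 24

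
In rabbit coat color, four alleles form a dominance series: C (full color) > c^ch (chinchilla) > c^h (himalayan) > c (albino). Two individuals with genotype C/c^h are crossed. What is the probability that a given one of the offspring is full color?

Cross: C/c^h × C/c^h
Allele dominance: C > c^ch > c^h > c
Offspring genotypes: 1 C/C, 2 C/c^h, 1 c^h/c^h
Phenotype counts: 3 full color, 1 himalayan
full color: 3 out of 4
Probability: 3/4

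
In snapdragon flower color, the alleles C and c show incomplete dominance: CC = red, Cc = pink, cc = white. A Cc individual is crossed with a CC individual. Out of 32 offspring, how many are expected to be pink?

Punnett square for Cc × CC:
Offspring genotypes: 2 CC, 2 Cc
Phenotype counts: 2 red, 2 pink
pink: 2 out of 4 → fraction 1/2
Expected count = 1/2 × 32 = 16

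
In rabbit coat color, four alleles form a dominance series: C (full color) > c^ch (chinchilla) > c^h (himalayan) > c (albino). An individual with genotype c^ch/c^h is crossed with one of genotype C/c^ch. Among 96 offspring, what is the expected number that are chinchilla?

Cross: c^ch/c^h × C/c^ch
Allele dominance: C > c^ch > c^h > c
Offspring genotypes: 1 C/c^ch, 1 c^ch/c^ch, 1 C/c^h, 1 c^ch/c^h
Phenotype counts: 2 full color, 2 chinchilla
chinchilla: 2 out of 4 → fraction 1/2
Expected count = 1/2 × 96 = 48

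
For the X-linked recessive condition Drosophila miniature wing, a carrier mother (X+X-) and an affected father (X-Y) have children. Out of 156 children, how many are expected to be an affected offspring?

Cross: X+X- × X-Y
Offspring: 1 X+X-, 1 X+Y, 1 X-X-, 1 X-Y
Probability of an affected offspring: 2/4 = 1/2
Expected count = 1/2 × 156 = 78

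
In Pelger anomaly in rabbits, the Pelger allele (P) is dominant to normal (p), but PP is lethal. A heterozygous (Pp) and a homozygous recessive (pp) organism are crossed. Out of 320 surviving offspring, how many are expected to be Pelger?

Cross: Pp × pp
Punnett square offspring (before lethality): 2 Pp, 2 pp
No PP offspring are produced in this cross.
Pelger: 2 out of 4 → fraction 1/2
Expected count = 1/2 × 320 = 160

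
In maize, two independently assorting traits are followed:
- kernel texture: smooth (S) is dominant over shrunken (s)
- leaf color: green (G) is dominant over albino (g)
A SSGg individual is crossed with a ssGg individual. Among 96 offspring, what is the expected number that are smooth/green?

Dihybrid cross SSGg × ssGg — consider each gene separately:
kernel texture: SS × ss → 4 Ss → 4 S_ (out of 4)
leaf color: Gg × Gg → 1 GG, 2 Gg, 1 gg → 3 G_ : 1 gg (out of 4)
Combine (counts out of 4 × 4 = 16): smooth/green (S_G_) = 4×3 = 12; smooth/albino (S_gg) = 4×1 = 4
Phenotype counts (out of 16): 12 smooth/green, 4 smooth/albino
smooth/green: 12 out of 16 → fraction 3/4
Expected count = 3/4 × 96 = 72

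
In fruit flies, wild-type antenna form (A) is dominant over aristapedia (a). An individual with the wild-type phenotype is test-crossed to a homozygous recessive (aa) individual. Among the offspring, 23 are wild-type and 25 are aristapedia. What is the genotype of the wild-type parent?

Test cross: ? × aa
Offspring: 23 wild-type, 25 aristapedia — approximately 1:1.
A 1:1 ratio in a test cross indicates the unknown parent is heterozygous (Aa).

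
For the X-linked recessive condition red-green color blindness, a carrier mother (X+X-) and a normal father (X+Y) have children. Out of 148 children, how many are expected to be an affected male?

Cross: X+X- × X+Y
Offspring: 1 X+X+, 1 X+Y, 1 X+X-, 1 X-Y
Probability of an affected male: 1/4
Expected count = 1/4 × 148 = 37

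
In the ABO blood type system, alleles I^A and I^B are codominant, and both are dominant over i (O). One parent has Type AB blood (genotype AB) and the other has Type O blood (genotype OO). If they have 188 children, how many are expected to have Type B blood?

Cross: AB × OO
Possible offspring genotypes: 2 AO, 2 BO
Blood type counts: 2 Type A, 2 Type B
Probability of Type B: 2/4 = 1/2
Expected count = 1/2 × 188 = 94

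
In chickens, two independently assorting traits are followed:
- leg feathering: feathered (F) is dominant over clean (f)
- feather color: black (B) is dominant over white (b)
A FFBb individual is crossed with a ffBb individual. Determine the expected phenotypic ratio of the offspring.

Dihybrid cross FFBb × ffBb — consider each gene separately:
leg feathering: FF × ff → 4 Ff → 4 F_ (out of 4)
feather color: Bb × Bb → 1 BB, 2 Bb, 1 bb → 3 B_ : 1 bb (out of 4)
Combine (counts out of 4 × 4 = 16): feathered/black (F_B_) = 4×3 = 12; feathered/white (F_bb) = 4×1 = 4
Phenotype counts (out of 16): 12 feathered/black, 4 feathered/white
Ratio: 3 feathered/black : 1 feathered/white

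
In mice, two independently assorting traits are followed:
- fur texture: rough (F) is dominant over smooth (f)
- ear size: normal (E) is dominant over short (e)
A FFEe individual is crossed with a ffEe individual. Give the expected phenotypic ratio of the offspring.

Dihybrid cross FFEe × ffEe — consider each gene separately:
fur texture: FF × ff → 4 Ff → 4 F_ (out of 4)
ear size: Ee × Ee → 1 EE, 2 Ee, 1 ee → 3 E_ : 1 ee (out of 4)
Combine (counts out of 4 × 4 = 16): rough/normal (F_E_) = 4×3 = 12; rough/short (F_ee) = 4×1 = 4
Phenotype counts (out of 16): 12 rough/normal, 4 rough/short
Ratio: 3 rough/normal : 1 rough/short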